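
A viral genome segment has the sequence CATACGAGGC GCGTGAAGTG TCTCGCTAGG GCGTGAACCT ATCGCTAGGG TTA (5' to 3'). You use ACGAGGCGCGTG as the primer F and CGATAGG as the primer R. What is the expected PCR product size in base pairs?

The forward primer matches the template at positions 4–15.
Reverse complement of the reverse primer: CCTATCG. This occurs on the top strand at positions 38–44.
Amplicon spans positions 4–44: 41 bp.

41 bp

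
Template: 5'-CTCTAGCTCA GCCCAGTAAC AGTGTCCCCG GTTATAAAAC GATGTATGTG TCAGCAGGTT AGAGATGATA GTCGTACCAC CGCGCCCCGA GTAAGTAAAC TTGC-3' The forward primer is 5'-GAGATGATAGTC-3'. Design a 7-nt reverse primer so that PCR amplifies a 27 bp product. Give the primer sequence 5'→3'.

5'-GGGGCGC-3'

The forward primer binds at positions 62–73, so a 27 bp product ends at position 62 + 27 − 1 = 88.
The reverse primer anneals to the top strand over positions 82–88, i.e. to GCGCCCC.
Its sequence written 5'→3' is the reverse complement: GGGGCGC.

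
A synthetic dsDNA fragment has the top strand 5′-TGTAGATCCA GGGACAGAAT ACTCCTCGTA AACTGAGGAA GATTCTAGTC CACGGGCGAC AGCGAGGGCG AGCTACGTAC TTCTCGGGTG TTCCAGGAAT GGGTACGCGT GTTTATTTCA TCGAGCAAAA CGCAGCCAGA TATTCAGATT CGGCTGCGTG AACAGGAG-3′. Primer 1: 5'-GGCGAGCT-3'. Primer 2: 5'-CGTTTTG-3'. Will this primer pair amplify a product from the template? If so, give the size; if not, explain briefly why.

Yes — a 66 bp product.

Primer 1 (GGCGAGCT) matches the top strand at positions 67–74; it acts as a forward primer.
Primer 2's reverse complement is CAAAACG, matching the top strand at positions 126–132; it acts as a reverse primer.
The 3' ends face each other across positions 67–132, giving a 66 bp product.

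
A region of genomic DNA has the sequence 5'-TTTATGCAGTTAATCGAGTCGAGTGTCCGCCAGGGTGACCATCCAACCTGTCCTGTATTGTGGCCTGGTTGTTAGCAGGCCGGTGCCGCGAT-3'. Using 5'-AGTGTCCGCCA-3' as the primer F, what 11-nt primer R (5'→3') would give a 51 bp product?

The forward primer binds at positions 22–32, so a 51 bp product ends at position 22 + 51 − 1 = 72.
The reverse primer anneals to the top strand over positions 62–72, i.e. to GGCCTGGTTGT.
Its sequence written 5'→3' is the reverse complement: ACAACCAGGCC.

5'-ACAACCAGGCC-3'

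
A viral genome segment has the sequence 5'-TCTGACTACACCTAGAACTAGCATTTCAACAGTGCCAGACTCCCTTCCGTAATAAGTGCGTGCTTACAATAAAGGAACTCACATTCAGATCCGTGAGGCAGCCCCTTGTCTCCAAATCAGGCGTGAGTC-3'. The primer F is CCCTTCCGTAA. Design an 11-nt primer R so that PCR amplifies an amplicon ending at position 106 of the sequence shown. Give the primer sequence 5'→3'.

The forward primer binds at positions 42–52; the product's 3' end on the top strand is position 106.
The reverse primer anneals to the top strand over positions 96–106, i.e. to AGGCAGCCCCT.
Its sequence written 5'→3' is the reverse complement: AGGGGCTGCCT.

5'-AGGGGCTGCCT-3'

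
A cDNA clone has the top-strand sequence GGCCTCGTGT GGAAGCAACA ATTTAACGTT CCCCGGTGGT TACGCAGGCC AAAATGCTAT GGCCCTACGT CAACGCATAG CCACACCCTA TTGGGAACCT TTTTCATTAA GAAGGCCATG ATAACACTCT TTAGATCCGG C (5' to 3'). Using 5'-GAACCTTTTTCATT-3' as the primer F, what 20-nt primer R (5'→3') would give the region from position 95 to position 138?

5'-GGATCTAAAGAGTGTTATCA-3'

The product's 3' end on the top strand is position 138.
The reverse primer anneals to the top strand over positions 119–138, i.e. to TGATAACACTCTTTAGATCC.
Its sequence written 5'→3' is the reverse complement: GGATCTAAAGAGTGTTATCA.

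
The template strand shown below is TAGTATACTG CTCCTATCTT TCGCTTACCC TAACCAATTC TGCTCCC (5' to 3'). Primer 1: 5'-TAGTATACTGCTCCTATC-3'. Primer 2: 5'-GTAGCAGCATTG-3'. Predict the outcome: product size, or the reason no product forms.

Primer 2 (GTAGCAGCATTG) does not match the top strand, and its reverse complement CAATGCTGCTAC does not match either.
With no annealing site for primer 2, no amplification occurs.

No product — primer 2 has no binding site in the template.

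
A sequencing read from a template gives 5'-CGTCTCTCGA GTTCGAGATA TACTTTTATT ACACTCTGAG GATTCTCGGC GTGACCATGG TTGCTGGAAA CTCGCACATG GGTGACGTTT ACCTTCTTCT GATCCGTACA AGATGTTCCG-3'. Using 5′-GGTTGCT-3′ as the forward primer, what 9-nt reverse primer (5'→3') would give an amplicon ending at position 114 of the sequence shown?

5'-ATCTTGTAC-3'

The forward primer binds at positions 59–65; the product's 3' end on the top strand is position 114.
The reverse primer anneals to the top strand over positions 106–114, i.e. to GTACAAGAT.
Its sequence written 5'→3' is the reverse complement: ATCTTGTAC.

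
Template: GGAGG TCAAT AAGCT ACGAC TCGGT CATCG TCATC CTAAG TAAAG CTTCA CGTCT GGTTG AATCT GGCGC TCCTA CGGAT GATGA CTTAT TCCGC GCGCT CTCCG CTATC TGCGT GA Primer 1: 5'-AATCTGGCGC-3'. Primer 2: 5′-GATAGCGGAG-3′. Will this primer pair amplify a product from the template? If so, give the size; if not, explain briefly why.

Yes — a 50 bp product.

Primer 1 (AATCTGGCGC) matches the top strand at positions 61–70; it acts as a forward primer.
Primer 2's reverse complement is CTCCGCTATC, matching the top strand at positions 101–110; it acts as a reverse primer.
The 3' ends face each other across positions 61–110, giving a 50 bp product.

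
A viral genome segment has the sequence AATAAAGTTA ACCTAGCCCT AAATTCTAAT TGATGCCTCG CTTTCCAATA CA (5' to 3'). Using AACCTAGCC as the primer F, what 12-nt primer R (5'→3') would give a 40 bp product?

The forward primer binds at positions 10–18, so a 40 bp product ends at position 10 + 40 − 1 = 49.
The reverse primer anneals to the top strand over positions 38–49, i.e. to TCGCTTTCCAAT.
Its sequence written 5'→3' is the reverse complement: ATTGGAAAGCGA.

5'-ATTGGAAAGCGA-3'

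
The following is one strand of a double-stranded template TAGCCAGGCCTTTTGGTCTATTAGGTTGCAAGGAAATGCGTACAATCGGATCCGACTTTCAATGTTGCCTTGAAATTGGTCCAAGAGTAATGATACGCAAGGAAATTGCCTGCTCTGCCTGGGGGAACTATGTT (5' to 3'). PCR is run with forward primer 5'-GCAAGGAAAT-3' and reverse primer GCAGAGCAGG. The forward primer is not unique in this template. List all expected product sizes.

The forward primer GCAAGGAAAT matches the top strand at positions 28–37, 97–106.
The reverse primer's reverse complement is CCTGCTCTGC, matching at positions 109–118.
Each forward site pairs with the reverse site to give a product ending at position 118: sizes 91, 22 bp.

91 bp, 22 bp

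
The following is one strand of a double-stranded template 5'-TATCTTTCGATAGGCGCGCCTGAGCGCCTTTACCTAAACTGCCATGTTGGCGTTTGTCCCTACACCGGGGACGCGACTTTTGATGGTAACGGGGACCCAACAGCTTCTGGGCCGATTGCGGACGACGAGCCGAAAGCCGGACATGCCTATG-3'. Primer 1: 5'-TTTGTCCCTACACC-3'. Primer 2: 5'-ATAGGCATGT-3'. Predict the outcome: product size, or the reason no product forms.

Primer 1 (TTTGTCCCTACACC) matches the top strand at positions 53–66; it acts as a forward primer.
Primer 2's reverse complement is ACATGCCTAT, matching the top strand at positions 141–150; it acts as a reverse primer.
The 3' ends face each other across positions 53–150, giving a 98 bp product.

Yes — a 98 bp product.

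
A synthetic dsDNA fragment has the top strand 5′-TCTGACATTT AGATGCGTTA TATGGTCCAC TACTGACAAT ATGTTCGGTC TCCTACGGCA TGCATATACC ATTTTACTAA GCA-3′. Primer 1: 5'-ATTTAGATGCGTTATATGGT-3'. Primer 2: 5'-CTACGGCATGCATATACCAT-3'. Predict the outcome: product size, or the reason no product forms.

Primer 1 (ATTTAGATGCGTTATATGGT) matches the top strand at positions 7–26 (3' end points downstream).
Primer 2 (CTACGGCATGCATATACCAT) also matches the top strand directly, at positions 53–72 — its reverse complement ATGGTATATGCATGCCGTAG is not present.
Both primers anneal to the bottom strand with 3' ends pointing the same way, so neither can prime synthesis back toward the other.

No product — both primers anneal to the same strand and extend in the same direction.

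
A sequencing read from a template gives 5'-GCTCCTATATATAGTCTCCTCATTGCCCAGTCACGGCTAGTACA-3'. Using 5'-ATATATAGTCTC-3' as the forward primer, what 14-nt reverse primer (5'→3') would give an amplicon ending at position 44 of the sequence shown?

5'-TGTACTAGCCGTGA-3'

The forward primer binds at positions 7–18; the product's 3' end on the top strand is position 44.
The reverse primer anneals to the top strand over positions 31–44, i.e. to TCACGGCTAGTACA.
Its sequence written 5'→3' is the reverse complement: TGTACTAGCCGTGA.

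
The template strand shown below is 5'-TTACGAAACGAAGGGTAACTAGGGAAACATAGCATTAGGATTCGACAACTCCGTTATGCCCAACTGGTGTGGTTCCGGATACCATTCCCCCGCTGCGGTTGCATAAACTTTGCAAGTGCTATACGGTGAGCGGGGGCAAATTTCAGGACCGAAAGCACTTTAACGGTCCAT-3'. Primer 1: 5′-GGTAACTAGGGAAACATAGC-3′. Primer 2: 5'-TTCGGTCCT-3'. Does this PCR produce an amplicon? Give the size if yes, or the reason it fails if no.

Primer 1 (GGTAACTAGGGAAACATAGC) matches the top strand at positions 14–33; it acts as a forward primer.
Primer 2's reverse complement is AGGACCGAA, matching the top strand at positions 145–153; it acts as a reverse primer.
The 3' ends face each other across positions 14–153, giving a 140 bp product.

Yes — a 140 bp product.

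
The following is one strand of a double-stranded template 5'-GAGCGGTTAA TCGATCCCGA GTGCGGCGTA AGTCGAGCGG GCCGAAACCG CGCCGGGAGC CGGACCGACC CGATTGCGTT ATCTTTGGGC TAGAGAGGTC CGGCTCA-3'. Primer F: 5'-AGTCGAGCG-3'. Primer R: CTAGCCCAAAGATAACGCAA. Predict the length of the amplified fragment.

The forward primer matches the template at positions 31–39.
Taking the reverse complement of CTAGCCCAAAGATAACGCAA gives TTGCGTTATCTTTGGGCTAG, found at positions 74–93 on the template; the primer anneals here to the top strand with its 3' end pointing upstream.
Product length = (reverse-primer end) − (forward-primer start) + 1 = 93 − 31 + 1 = 63 bp.

63 bp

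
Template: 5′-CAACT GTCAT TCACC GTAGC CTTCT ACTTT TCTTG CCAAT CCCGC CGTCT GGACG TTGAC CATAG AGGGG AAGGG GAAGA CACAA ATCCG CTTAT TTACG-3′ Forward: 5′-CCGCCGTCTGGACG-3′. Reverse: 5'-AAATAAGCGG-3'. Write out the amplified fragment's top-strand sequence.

Scanning the template, CCGCCGTCTGGACG occurs at positions 42–55; this primer anneals to the bottom strand there with its 3' end pointing downstream.
The reverse primer's reverse complement is CCGCTTATTT, which matches the template at positions 88–97.
The product is the template from position 42 through 97 (56 bp).

5'-CCGCCGTCTGGACGTTGACCATAGAGGGGAAGGGGAAGACACAAATCCGCTTATTT-3'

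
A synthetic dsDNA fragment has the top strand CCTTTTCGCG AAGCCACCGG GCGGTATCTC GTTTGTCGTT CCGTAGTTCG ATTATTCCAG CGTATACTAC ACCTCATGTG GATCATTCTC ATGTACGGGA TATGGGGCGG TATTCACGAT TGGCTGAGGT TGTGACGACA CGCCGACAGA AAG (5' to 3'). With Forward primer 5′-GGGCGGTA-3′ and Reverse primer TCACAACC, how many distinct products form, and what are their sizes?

The forward primer GGGCGGTA matches the top strand at positions 19–26, 105–112.
The reverse primer's reverse complement is GGTTGTGA, matching at positions 128–135.
Each forward site pairs with the reverse site to give a product ending at position 135: sizes 117, 31 bp.

Two products: 117 bp, 31 bp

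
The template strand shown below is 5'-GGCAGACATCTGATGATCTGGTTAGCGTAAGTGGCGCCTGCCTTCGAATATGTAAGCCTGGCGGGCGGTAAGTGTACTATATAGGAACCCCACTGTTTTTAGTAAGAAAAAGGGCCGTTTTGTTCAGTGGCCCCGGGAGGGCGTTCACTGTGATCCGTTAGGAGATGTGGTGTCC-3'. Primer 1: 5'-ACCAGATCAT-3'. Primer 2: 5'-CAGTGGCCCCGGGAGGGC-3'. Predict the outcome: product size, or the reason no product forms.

Primer 1 (ACCAGATCAT) has reverse complement ATGATCTGGT, which matches the top strand at positions 13–22; primer 1 anneals to the top strand there with its 3' end pointing upstream toward position 13.
Primer 2 (CAGTGGCCCCGGGAGGGC) matches the top strand directly at positions 125–142; it anneals to the bottom strand with its 3' end pointing downstream toward position 142.
The 3' ends diverge (primer 1 extends toward position 1, primer 2 toward position 175), so the primers never converge on a shared product.

No product — the primers' 3' ends point away from each other.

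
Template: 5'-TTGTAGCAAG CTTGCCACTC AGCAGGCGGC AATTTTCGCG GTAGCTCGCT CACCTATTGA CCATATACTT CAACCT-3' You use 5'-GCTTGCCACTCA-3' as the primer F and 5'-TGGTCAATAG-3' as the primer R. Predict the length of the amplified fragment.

54 bp

Scanning the template, GCTTGCCACTCA occurs at positions 10–21; this primer anneals to the bottom strand there with its 3' end pointing downstream.
The reverse primer's reverse complement is CTATTGACCA, which matches the template at positions 54–63.
The product runs from position 10 to position 63, so its length is 63 − 10 + 1 = 54 bp.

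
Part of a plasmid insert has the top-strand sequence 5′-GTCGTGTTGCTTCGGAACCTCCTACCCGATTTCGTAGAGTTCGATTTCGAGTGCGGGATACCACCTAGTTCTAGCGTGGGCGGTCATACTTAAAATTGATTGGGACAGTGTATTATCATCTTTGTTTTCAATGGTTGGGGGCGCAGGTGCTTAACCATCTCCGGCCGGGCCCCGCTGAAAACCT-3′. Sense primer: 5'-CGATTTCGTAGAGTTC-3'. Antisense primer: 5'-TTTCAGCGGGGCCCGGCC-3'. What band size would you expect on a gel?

Scanning the template, CGATTTCGTAGAGTTC occurs at positions 27–42; this primer anneals to the bottom strand there with its 3' end pointing downstream.
Taking the reverse complement of TTTCAGCGGGGCCCGGCC gives GGCCGGGCCCCGCTGAAA, found at positions 163–180 on the template; the primer anneals here to the top strand with its 3' end pointing upstream.
The product runs from position 27 to position 180, so its length is 180 − 27 + 1 = 154 bp.

154 bp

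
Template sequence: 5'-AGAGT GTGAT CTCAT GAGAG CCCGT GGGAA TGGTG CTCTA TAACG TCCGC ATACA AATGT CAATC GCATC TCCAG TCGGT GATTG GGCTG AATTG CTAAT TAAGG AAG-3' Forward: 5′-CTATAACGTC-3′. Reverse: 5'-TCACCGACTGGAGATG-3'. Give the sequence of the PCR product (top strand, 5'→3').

5'-CTATAACGTCCGCATACAAATGTCAATCGCATCTCCAGTCGGTGA-3'

The forward primer matches the template at positions 38–47.
Taking the reverse complement of TCACCGACTGGAGATG gives CATCTCCAGTCGGTGA, found at positions 67–82 on the template; the primer anneals here to the top strand with its 3' end pointing upstream.
The product is the template from position 38 through 82 (45 bp).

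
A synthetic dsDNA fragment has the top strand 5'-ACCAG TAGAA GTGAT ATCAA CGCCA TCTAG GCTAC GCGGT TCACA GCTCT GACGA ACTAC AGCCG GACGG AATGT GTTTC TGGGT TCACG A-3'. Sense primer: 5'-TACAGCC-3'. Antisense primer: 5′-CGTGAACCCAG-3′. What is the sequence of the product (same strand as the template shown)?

5'-TACAGCCGGACGGAATGTGTTTCTGGGTTCACG-3'

The forward primer matches the template at positions 58–64.
Reverse complement of the reverse primer: CTGGGTTCACG. This occurs on the top strand at positions 80–90.
The product is the template from position 58 through 90 (33 bp).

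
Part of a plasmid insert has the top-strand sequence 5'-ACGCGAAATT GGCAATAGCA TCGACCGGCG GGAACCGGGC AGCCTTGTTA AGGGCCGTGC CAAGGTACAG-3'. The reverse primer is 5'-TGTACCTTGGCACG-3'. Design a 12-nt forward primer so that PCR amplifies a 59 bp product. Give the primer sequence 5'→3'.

The reverse primer's reverse complement CGTGCCAAGGTACA matches the template at positions 56–69, so the product ends at position 69.
A 59 bp product then starts at position 69 − 59 + 1 = 11.
The forward primer is identical to the top strand there: GGCAATAGCATC.

5'-GGCAATAGCATC-3'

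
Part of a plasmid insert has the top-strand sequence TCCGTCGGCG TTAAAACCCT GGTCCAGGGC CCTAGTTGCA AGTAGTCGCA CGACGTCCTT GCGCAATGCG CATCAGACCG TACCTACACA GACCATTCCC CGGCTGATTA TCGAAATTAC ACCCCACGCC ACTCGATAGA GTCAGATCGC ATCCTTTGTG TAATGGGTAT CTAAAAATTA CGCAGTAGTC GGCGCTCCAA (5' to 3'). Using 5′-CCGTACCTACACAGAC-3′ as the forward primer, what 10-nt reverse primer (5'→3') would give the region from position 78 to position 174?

The product's 3' end on the top strand is position 174.
The reverse primer anneals to the top strand over positions 165–174, i.e. to GGGTATCTAA.
Its sequence written 5'→3' is the reverse complement: TTAGATACCC.

5'-TTAGATACCC-3'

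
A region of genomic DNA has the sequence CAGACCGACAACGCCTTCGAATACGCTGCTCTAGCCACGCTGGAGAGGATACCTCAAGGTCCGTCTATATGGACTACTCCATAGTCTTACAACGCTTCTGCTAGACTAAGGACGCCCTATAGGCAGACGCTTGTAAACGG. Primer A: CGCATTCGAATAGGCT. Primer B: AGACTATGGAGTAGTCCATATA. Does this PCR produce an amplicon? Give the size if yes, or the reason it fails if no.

Primer A (CGCATTCGAATAGGCT) does not match the top strand, and its reverse complement AGCCTATTCGAATGCG does not match either.
With no annealing site for primer A, no amplification occurs.

No product — primer A has no binding site in the template.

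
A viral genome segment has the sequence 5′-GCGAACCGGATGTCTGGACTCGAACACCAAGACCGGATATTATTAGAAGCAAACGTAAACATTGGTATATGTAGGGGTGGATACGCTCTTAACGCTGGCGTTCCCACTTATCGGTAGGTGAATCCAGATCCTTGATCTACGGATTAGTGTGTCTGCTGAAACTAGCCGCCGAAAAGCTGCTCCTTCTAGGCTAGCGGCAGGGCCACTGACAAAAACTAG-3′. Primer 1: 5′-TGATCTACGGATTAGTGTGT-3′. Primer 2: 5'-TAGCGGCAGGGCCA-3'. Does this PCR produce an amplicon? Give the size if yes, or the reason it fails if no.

No product — both primers anneal to the same strand and extend in the same direction.

Primer 1 (TGATCTACGGATTAGTGTGT) matches the top strand at positions 133–152 (3' end points downstream).
Primer 2 (TAGCGGCAGGGCCA) also matches the top strand directly, at positions 192–205 — its reverse complement TGGCCCTGCCGCTA is not present.
Both primers anneal to the bottom strand with 3' ends pointing the same way, so neither can prime synthesis back toward the other.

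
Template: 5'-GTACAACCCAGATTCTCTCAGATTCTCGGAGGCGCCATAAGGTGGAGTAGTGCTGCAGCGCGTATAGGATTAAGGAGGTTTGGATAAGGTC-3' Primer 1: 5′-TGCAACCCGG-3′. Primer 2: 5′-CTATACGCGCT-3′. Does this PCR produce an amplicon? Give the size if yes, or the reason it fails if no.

Primer 1 (TGCAACCCGG) does not match the top strand, and its reverse complement CCGGGTTGCA does not match either.
With no annealing site for primer 1, no amplification occurs.

No product — primer 1 has no binding site in the template.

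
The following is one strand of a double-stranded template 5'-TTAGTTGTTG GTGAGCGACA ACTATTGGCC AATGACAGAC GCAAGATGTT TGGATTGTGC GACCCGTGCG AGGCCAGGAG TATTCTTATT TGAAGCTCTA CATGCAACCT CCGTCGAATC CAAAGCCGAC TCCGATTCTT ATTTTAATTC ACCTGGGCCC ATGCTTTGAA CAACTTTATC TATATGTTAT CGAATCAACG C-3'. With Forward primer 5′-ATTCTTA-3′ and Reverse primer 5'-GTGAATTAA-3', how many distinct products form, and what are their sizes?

Two products: 71 bp, 18 bp

The forward primer ATTCTTA matches the top strand at positions 82–88, 135–141.
The reverse primer's reverse complement is TTAATTCAC, matching at positions 144–152.
Each forward site pairs with the reverse site to give a product ending at position 152: sizes 71, 18 bp.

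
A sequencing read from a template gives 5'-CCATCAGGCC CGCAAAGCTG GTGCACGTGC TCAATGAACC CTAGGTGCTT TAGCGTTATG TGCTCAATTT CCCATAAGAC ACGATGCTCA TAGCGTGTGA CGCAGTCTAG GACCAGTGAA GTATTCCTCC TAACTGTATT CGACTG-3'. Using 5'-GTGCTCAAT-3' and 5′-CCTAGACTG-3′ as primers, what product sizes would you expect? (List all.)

85 bp, 52 bp

The forward primer GTGCTCAAT matches the top strand at positions 27–35, 60–68.
The reverse primer's reverse complement is CAGTCTAGG, matching at positions 103–111.
Each forward site pairs with the reverse site to give a product ending at position 111: sizes 85, 52 bp.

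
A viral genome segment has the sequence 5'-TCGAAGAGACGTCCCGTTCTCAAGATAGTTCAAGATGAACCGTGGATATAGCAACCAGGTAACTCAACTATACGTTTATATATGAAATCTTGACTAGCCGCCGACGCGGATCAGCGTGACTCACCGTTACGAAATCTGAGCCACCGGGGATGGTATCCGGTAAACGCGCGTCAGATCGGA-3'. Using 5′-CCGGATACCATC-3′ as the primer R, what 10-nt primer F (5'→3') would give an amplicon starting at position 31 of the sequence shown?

The reverse primer's reverse complement GATGGTATCCGG matches the template at positions 149–160; the product starts at position 31.
The forward primer is identical to the top strand over positions 31–40: CAAGATGAAC.

5'-CAAGATGAAC-3'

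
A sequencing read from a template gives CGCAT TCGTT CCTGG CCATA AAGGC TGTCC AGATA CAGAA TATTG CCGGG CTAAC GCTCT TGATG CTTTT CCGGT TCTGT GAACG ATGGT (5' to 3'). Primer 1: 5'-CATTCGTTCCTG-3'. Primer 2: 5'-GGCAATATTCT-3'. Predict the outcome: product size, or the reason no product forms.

Primer 1 (CATTCGTTCCTG) matches the top strand at positions 3–14; it acts as a forward primer.
Primer 2's reverse complement is AGAATATTGCC, matching the top strand at positions 37–47; it acts as a reverse primer.
The 3' ends face each other across positions 3–47, giving a 45 bp product.

Yes — a 45 bp product.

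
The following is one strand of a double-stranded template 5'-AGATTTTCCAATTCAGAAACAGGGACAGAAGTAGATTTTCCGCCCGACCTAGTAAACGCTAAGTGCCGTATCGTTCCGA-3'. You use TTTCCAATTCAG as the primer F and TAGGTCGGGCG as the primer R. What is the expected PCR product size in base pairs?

47 bp

The forward primer matches the template at positions 5–16.
The reverse primer's reverse complement is CGCCCGACCTA, which matches the template at positions 41–51.
The product runs from position 5 to position 51, so its length is 51 − 5 + 1 = 47 bp.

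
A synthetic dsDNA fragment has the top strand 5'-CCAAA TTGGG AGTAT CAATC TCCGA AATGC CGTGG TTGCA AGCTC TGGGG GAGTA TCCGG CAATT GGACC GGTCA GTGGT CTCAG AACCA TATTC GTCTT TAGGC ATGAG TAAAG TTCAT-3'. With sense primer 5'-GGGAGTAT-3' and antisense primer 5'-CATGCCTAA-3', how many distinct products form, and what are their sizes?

The forward primer GGGAGTAT matches the top strand at positions 8–15, 49–56.
The reverse primer's reverse complement is TTAGGCATG, matching at positions 100–108.
Each forward site pairs with the reverse site to give a product ending at position 108: sizes 101, 60 bp.

Two products: 101 bp, 60 bp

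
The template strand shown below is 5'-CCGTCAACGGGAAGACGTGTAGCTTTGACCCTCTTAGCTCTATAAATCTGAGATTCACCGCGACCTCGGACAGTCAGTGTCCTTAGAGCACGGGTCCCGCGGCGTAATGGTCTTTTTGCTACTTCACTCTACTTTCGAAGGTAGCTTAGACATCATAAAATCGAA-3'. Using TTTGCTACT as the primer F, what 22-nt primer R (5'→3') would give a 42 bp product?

The forward primer binds at positions 115–123, so a 42 bp product ends at position 115 + 42 − 1 = 156.
The reverse primer anneals to the top strand over positions 135–156, i.e. to TCGAAGGTAGCTTAGACATCAT.
Its sequence written 5'→3' is the reverse complement: ATGATGTCTAAGCTACCTTCGA.

5'-ATGATGTCTAAGCTACCTTCGA-3'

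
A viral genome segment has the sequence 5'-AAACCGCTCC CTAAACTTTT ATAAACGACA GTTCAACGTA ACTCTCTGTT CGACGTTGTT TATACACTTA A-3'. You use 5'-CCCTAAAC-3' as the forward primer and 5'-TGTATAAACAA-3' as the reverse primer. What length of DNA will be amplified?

58 bp

Scanning the template, CCCTAAAC occurs at positions 9–16; this primer anneals to the bottom strand there with its 3' end pointing downstream.
Taking the reverse complement of TGTATAAACAA gives TTGTTTATACA, found at positions 56–66 on the template; the primer anneals here to the top strand with its 3' end pointing upstream.
The product runs from position 9 to position 66, so its length is 66 − 9 + 1 = 58 bp.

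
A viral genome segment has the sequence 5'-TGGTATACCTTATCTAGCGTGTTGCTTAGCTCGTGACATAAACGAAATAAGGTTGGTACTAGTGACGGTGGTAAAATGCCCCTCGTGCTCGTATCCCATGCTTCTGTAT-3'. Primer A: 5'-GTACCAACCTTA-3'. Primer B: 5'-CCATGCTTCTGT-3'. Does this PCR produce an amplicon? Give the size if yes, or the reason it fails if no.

No product — the primers' 3' ends point away from each other.

Primer A (GTACCAACCTTA) has reverse complement TAAGGTTGGTAC, which matches the top strand at positions 48–59; primer A anneals to the top strand there with its 3' end pointing upstream toward position 48.
Primer B (CCATGCTTCTGT) matches the top strand directly at positions 96–107; it anneals to the bottom strand with its 3' end pointing downstream toward position 107.
The 3' ends diverge (primer A extends toward position 1, primer B toward position 109), so the primers never converge on a shared product.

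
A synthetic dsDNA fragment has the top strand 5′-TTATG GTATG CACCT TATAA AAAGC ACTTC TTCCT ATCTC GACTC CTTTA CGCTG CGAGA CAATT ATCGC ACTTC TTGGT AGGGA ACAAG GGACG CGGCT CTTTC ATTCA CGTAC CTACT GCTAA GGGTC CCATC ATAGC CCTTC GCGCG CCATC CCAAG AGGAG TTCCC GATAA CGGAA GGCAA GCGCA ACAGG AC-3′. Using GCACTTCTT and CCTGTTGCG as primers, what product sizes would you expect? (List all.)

172 bp, 127 bp

The forward primer GCACTTCTT matches the top strand at positions 24–32, 69–77.
The reverse primer's reverse complement is CGCAACAGG, matching at positions 187–195.
Each forward site pairs with the reverse site to give a product ending at position 195: sizes 172, 127 bp.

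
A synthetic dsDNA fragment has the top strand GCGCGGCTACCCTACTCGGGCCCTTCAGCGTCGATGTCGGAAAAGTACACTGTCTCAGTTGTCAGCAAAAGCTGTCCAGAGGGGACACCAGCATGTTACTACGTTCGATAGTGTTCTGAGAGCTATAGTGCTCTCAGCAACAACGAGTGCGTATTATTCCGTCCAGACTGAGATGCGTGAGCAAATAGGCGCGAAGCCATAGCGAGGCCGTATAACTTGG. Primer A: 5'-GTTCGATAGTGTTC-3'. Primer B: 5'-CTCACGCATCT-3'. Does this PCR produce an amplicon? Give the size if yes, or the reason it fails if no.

Primer A (GTTCGATAGTGTTC) matches the top strand at positions 103–116; it acts as a forward primer.
Primer B's reverse complement is AGATGCGTGAG, matching the top strand at positions 171–181; it acts as a reverse primer.
The 3' ends face each other across positions 103–181, giving a 79 bp product.

Yes — a 79 bp product.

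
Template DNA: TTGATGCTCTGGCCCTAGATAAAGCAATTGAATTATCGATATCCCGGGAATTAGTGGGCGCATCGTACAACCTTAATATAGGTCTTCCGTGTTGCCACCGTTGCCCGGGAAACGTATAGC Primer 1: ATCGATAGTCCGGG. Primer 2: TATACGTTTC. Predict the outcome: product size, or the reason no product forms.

No product — primer 1 has no binding site in the template.

Primer 1 (ATCGATAGTCCGGG) does not match the top strand, and its reverse complement CCCGGACTATCGAT does not match either.
With no annealing site for primer 1, no amplification occurs.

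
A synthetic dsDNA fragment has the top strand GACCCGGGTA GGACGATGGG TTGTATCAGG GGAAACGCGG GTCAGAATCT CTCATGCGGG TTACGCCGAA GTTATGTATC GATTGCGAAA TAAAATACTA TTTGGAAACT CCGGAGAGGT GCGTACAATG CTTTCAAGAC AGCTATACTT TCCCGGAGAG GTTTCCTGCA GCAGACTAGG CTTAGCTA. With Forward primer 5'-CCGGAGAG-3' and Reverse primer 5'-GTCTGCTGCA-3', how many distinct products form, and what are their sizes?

The forward primer CCGGAGAG matches the top strand at positions 111–118, 153–160.
The reverse primer's reverse complement is TGCAGCAGAC, matching at positions 167–176.
Each forward site pairs with the reverse site to give a product ending at position 176: sizes 66, 24 bp.

Two products: 66 bp, 24 bp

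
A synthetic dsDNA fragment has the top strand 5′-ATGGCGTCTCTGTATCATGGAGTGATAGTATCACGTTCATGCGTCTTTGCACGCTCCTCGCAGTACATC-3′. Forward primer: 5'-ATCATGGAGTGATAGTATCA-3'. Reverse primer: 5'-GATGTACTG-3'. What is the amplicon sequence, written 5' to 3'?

Forward primer ATCATGGAGTGATAGTATCA is found on the top strand at positions 14–33.
The reverse primer's reverse complement is CAGTACATC, which matches the template at positions 61–69.
The product is the template from position 14 through 69 (56 bp).

5'-ATCATGGAGTGATAGTATCACGTTCATGCGTCTTTGCACGCTCCTCGCAGTACATC-3'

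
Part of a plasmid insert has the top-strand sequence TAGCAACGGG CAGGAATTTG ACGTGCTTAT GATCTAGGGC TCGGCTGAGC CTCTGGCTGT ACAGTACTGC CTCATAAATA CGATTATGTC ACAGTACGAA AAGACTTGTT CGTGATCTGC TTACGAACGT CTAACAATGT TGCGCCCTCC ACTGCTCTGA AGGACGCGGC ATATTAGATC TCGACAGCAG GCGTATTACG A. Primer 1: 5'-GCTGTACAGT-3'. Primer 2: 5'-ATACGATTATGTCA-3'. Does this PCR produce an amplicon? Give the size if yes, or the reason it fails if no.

No product — both primers anneal to the same strand and extend in the same direction.

Primer 1 (GCTGTACAGT) matches the top strand at positions 56–65 (3' end points downstream).
Primer 2 (ATACGATTATGTCA) also matches the top strand directly, at positions 78–91 — its reverse complement TGACATAATCGTAT is not present.
Both primers anneal to the bottom strand with 3' ends pointing the same way, so neither can prime synthesis back toward the other.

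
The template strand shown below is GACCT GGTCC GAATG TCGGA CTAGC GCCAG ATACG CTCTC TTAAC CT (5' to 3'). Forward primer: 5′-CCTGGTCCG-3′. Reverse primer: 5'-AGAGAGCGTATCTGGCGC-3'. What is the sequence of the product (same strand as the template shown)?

The forward primer matches the template at positions 3–11.
Taking the reverse complement of AGAGAGCGTATCTGGCGC gives GCGCCAGATACGCTCTCT, found at positions 24–41 on the template; the primer anneals here to the top strand with its 3' end pointing upstream.
The product is the template from position 3 through 41 (39 bp).

5'-CCTGGTCCGAATGTCGGACTAGCGCCAGATACGCTCTCT-3'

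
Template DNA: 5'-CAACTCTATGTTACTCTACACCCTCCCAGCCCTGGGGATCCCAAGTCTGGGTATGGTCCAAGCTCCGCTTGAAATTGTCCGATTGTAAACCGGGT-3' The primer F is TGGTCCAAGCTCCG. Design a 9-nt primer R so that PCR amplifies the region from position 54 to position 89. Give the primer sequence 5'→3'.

5'-TTTACAATC-3'

The product's 3' end on the top strand is position 89.
The reverse primer anneals to the top strand over positions 81–89, i.e. to GATTGTAAA.
Its sequence written 5'→3' is the reverse complement: TTTACAATC.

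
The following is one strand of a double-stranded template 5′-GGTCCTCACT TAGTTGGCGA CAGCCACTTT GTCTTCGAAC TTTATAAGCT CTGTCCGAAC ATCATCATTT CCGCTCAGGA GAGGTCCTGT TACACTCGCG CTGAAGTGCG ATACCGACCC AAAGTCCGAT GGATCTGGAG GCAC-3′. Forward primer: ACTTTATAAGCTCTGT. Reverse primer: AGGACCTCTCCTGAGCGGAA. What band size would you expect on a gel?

Forward primer ACTTTATAAGCTCTGT is found on the top strand at positions 39–54.
The reverse primer's reverse complement is TTCCGCTCAGGAGAGGTCCT, which matches the template at positions 69–88.
Product length = (reverse-primer end) − (forward-primer start) + 1 = 88 − 39 + 1 = 50 bp.

50 bp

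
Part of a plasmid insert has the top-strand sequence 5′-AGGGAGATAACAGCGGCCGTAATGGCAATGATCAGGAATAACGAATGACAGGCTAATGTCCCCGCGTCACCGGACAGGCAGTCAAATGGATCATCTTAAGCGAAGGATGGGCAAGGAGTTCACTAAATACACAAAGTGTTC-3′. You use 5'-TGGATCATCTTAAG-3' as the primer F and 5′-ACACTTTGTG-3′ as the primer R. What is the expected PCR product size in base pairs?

The forward primer matches the template at positions 87–100.
The reverse primer's reverse complement is CACAAAGTGT, which matches the template at positions 130–139.
Amplicon spans positions 87–139: 53 bp.

53 bp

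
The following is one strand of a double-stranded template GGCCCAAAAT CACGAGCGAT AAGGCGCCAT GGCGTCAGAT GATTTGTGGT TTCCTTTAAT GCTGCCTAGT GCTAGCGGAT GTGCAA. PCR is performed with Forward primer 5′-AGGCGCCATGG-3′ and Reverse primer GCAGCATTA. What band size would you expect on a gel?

Scanning the template, AGGCGCCATGG occurs at positions 22–32; this primer anneals to the bottom strand there with its 3' end pointing downstream.
Reverse complement of the reverse primer: TAATGCTGC. This occurs on the top strand at positions 57–65.
Product length = (reverse-primer end) − (forward-primer start) + 1 = 65 − 22 + 1 = 44 bp.

44 bp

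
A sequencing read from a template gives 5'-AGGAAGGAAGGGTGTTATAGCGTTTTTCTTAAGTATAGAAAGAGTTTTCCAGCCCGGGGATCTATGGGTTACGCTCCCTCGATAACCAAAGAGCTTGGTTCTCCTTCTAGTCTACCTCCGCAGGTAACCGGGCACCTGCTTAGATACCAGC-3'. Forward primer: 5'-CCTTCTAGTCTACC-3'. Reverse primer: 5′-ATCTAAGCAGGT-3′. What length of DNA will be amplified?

43 bp

Scanning the template, CCTTCTAGTCTACC occurs at positions 103–116; this primer anneals to the bottom strand there with its 3' end pointing downstream.
The reverse primer's reverse complement is ACCTGCTTAGAT, which matches the template at positions 134–145.
Product length = (reverse-primer end) − (forward-primer start) + 1 = 145 − 103 + 1 = 43 bp.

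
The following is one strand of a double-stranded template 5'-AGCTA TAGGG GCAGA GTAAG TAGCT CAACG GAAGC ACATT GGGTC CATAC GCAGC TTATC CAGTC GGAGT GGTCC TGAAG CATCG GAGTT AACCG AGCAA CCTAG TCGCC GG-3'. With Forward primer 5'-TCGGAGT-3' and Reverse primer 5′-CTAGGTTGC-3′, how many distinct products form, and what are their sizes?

The forward primer TCGGAGT matches the top strand at positions 64–70, 83–89.
The reverse primer's reverse complement is GCAACCTAG, matching at positions 97–105.
Each forward site pairs with the reverse site to give a product ending at position 105: sizes 42, 23 bp.

Two products: 42 bp, 23 bp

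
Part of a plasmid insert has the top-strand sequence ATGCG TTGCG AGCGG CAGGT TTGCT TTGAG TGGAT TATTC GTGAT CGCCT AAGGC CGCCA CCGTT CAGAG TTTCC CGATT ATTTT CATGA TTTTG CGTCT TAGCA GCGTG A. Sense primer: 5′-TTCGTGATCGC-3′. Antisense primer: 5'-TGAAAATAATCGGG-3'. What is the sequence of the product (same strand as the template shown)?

5'-TTCGTGATCGCCTAAGGCCGCCACCGTTCAGAGTTTCCCGATTATTTTCA-3'

Forward primer TTCGTGATCGC is found on the top strand at positions 38–48.
Reverse complement of the reverse primer: CCCGATTATTTTCA. This occurs on the top strand at positions 74–87.
The product is the template from position 38 through 87 (50 bp).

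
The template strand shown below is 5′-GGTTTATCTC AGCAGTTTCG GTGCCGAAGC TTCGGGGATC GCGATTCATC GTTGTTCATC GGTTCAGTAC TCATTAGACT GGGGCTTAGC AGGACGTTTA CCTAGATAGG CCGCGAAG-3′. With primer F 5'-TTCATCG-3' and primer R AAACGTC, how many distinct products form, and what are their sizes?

Two products: 55 bp, 45 bp

The forward primer TTCATCG matches the top strand at positions 45–51, 55–61.
The reverse primer's reverse complement is GACGTTT, matching at positions 93–99.
Each forward site pairs with the reverse site to give a product ending at position 99: sizes 55, 45 bp.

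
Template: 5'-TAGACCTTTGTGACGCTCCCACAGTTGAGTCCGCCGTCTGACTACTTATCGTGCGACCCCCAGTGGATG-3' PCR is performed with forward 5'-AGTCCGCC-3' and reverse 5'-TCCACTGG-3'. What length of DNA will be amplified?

40 bp

The forward primer matches the template at positions 28–35.
Taking the reverse complement of TCCACTGG gives CCAGTGGA, found at positions 60–67 on the template; the primer anneals here to the top strand with its 3' end pointing upstream.
Amplicon spans positions 28–67: 40 bp.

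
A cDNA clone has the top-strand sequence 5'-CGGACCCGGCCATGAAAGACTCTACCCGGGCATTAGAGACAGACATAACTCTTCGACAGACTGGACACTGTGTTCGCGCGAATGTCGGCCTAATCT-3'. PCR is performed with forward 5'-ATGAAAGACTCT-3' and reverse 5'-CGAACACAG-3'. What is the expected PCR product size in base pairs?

65 bp

Scanning the template, ATGAAAGACTCT occurs at positions 12–23; this primer anneals to the bottom strand there with its 3' end pointing downstream.
The reverse primer's reverse complement is CTGTGTTCG, which matches the template at positions 68–76.
Product length = (reverse-primer end) − (forward-primer start) + 1 = 76 − 12 + 1 = 65 bp.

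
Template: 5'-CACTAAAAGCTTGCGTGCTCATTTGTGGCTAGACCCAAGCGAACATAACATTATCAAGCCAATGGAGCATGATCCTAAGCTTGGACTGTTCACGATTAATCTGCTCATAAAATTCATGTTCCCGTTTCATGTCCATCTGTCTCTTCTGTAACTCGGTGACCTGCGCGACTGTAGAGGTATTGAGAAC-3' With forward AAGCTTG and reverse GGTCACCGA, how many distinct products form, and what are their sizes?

The forward primer AAGCTTG matches the top strand at positions 7–13, 77–83.
The reverse primer's reverse complement is TCGGTGACC, matching at positions 153–161.
Each forward site pairs with the reverse site to give a product ending at position 161: sizes 155, 85 bp.

Two products: 155 bp, 85 bp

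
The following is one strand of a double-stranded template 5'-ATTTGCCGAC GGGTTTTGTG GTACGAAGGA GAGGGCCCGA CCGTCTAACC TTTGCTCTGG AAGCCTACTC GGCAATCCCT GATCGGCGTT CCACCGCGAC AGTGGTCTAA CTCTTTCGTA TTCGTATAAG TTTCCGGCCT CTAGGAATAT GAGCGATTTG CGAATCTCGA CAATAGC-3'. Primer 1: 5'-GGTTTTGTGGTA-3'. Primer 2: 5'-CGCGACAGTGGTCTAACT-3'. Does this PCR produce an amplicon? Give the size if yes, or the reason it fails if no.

Primer 1 (GGTTTTGTGGTA) matches the top strand at positions 12–23 (3' end points downstream).
Primer 2 (CGCGACAGTGGTCTAACT) also matches the top strand directly, at positions 95–112 — its reverse complement AGTTAGACCACTGTCGCG is not present.
Both primers anneal to the bottom strand with 3' ends pointing the same way, so neither can prime synthesis back toward the other.

No product — both primers anneal to the same strand and extend in the same direction.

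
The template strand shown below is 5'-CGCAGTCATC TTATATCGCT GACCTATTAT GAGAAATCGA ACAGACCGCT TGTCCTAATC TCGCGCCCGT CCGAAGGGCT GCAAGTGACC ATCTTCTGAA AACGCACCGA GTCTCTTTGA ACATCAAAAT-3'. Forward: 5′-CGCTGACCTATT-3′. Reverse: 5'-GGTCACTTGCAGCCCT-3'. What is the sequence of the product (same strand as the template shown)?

Scanning the template, CGCTGACCTATT occurs at positions 17–28; this primer anneals to the bottom strand there with its 3' end pointing downstream.
The reverse primer's reverse complement is AGGGCTGCAAGTGACC, which matches the template at positions 75–90.
The product is the template from position 17 through 90 (74 bp).

5'-CGCTGACCTATTATGAGAAATCGAACAGACCGCTTGTCCTAATCTCGCGCCCGTCCGAAGGGCTGCAAGTGACC-3'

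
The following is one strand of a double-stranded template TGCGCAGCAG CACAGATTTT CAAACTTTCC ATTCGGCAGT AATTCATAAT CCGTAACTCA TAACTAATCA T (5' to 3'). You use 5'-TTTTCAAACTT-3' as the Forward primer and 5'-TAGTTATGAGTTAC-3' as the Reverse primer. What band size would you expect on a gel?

Forward primer TTTTCAAACTT is found on the top strand at positions 17–27.
Taking the reverse complement of TAGTTATGAGTTAC gives GTAACTCATAACTA, found at positions 53–66 on the template; the primer anneals here to the top strand with its 3' end pointing upstream.
The product runs from position 17 to position 66, so its length is 66 − 17 + 1 = 50 bp.

50 bp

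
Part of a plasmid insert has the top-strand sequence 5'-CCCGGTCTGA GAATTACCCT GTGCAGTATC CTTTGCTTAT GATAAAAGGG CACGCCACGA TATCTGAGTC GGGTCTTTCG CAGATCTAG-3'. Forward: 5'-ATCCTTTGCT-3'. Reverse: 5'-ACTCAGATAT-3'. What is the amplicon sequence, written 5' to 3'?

5'-ATCCTTTGCTTATGATAAAAGGGCACGCCACGATATCTGAGT-3'

Forward primer ATCCTTTGCT is found on the top strand at positions 28–37.
Taking the reverse complement of ACTCAGATAT gives ATATCTGAGT, found at positions 60–69 on the template; the primer anneals here to the top strand with its 3' end pointing upstream.
The product is the template from position 28 through 69 (42 bp).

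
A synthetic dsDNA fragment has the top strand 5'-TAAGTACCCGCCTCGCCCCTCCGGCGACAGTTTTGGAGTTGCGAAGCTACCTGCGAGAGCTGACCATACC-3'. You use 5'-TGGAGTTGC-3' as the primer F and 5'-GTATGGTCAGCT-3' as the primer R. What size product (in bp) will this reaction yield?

The forward primer matches the template at positions 34–42.
The reverse primer's reverse complement is AGCTGACCATAC, which matches the template at positions 58–69.
Product length = (reverse-primer end) − (forward-primer start) + 1 = 69 − 34 + 1 = 36 bp.

36 bp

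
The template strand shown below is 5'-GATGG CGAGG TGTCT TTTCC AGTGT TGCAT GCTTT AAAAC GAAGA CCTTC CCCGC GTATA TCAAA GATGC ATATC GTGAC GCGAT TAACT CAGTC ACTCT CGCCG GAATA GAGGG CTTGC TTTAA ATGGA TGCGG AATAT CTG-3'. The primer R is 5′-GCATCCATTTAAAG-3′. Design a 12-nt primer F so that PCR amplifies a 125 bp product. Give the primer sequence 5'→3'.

The reverse primer's reverse complement CTTTAAATGGATGC matches the template at positions 120–133, so the product ends at position 133.
A 125 bp product then starts at position 133 − 125 + 1 = 9.
The forward primer is identical to the top strand there: GGTGTCTTTTCC.

5'-GGTGTCTTTTCC-3'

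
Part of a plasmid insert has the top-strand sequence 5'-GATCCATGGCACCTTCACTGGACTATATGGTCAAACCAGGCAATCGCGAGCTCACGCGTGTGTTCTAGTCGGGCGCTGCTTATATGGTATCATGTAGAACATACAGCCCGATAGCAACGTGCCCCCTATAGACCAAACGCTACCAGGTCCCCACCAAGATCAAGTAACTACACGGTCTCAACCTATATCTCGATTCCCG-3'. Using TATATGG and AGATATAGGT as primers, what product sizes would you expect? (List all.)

167 bp, 110 bp

The forward primer TATATGG matches the top strand at positions 24–30, 81–87.
The reverse primer's reverse complement is ACCTATATCT, matching at positions 181–190.
Each forward site pairs with the reverse site to give a product ending at position 190: sizes 167, 110 bp.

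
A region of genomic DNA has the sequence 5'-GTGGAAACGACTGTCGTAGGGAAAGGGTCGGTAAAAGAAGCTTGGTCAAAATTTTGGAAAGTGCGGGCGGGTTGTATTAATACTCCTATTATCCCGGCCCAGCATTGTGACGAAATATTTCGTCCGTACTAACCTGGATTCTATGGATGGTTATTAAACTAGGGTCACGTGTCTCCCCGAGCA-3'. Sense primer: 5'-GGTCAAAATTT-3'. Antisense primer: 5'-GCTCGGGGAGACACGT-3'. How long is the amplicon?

The forward primer matches the template at positions 44–54.
The reverse primer's reverse complement is ACGTGTCTCCCCGAGC, which matches the template at positions 167–182.
The product runs from position 44 to position 182, so its length is 182 − 44 + 1 = 139 bp.

139 bp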